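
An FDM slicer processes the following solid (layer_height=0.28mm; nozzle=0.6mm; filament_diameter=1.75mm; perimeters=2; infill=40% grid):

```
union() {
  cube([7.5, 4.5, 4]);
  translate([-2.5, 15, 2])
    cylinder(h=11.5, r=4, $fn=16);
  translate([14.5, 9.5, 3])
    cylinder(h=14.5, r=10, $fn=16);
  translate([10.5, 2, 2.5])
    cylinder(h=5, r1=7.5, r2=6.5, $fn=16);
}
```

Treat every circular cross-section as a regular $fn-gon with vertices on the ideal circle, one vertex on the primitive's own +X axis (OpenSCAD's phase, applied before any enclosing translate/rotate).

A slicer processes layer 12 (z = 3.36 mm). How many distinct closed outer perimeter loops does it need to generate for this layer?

At z = 3.36 mm: the cube is present — its section is the full 7.5×4.5 rectangle; the r=4 cylinder at (-2.5, 15) gives a regular 16-gon of circumradius 4 (constant along its height); the cylinder at (14.5, 9.5): section is a regular 16-gon, circumradius r=10; the cone at (10.5, 2) (r1=7.5→r2=6.5) has section circumradius 7.328 here — a regular 16-gon; Combining (union): the regions partially overlap (shared area 106.64 mm²), so overlapping operands fuse into one piece — 2 connected regions. The result has 2 disconnected regions.

2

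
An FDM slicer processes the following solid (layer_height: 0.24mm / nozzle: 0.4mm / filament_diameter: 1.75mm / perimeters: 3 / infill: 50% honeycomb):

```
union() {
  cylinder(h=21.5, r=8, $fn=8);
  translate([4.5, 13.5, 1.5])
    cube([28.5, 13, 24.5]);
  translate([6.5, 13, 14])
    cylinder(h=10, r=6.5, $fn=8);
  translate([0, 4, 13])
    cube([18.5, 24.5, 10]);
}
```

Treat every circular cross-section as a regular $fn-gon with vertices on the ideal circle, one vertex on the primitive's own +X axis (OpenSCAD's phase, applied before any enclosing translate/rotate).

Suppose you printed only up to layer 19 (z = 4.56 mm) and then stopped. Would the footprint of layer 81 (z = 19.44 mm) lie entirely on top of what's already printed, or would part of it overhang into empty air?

Compare the two slices. At z = 4.56: the r=8 cylinder contributes a regular 8-gon of circumradius 8 (area = (8/2)·8.000²·sin(360°/8) = 181.02 mm²); the 28.5×13 cube at (4.5, 13.5) contributes its full rectangle (area 370.50 mm²); the cylinder at (6.5, 13) is absent (z outside [14, 24]); the cube at (0, 4) does not reach this height (z outside [13, 23]); Merging all regions: the 2 present regions are separate (no shared area or edge), so areas and boundary lengths simply add and each stays a separate island — area = 551.52 mm². At z = 19.44: the r=8 cylinder gives a regular 8-gon of circumradius 8 (constant along its height) (area = (8/2)·8.000²·sin(360°/8) = 181.02 mm²); the cube at (4.5, 13.5) is present — its section is the full 28.5×13 rectangle (area 370.50 mm²); the cylinder at (6.5, 13): section is a regular 8-gon, circumradius r=6.5 (area = (8/2)·6.500²·sin(360°/8) = 119.50 mm²); the 18.5×24.5 cube at (0, 4) contributes its full rectangle (area 453.25 mm²); Combining (union): the regions partially overlap — summed areas 1124.27 mm² minus the doubly-counted overlap 318.07 mm² gives 806.20 mm² — area = 806.20 mm². Checking containment: at z = 19.44 the cross-section extends beyond the z = 4.56 cross-section by about 254.68 mm².

part overhangs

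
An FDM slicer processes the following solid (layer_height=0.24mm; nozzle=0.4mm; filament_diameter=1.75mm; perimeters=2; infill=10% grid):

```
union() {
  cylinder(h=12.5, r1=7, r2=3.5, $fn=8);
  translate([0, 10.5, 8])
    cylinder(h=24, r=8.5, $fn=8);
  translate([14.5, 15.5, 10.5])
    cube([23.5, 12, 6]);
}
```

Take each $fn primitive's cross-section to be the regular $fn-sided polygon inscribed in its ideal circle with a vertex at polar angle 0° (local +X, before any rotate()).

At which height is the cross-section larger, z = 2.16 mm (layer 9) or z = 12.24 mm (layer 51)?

Layer 9 (z = 2.16): the cone (r1=7→r2=3.5) has section circumradius 6.395 here — a regular 8-gon (area = (8/2)·6.395²·sin(360°/8) = 115.68 mm²); the cylinder at (0, 10.5) is not intersected at this z (z outside [8, 32]); the cube at (14.5, 15.5) is not intersected at this z (z outside [10.5, 16.5]); Combining (union): only the cone is present, so the union is just that shape — area = 115.68 mm². So its area = 115.68 mm². Layer 51 (z = 12.24): the cone (r1=7→r2=3.5) has section circumradius 3.573 here — a regular 8-gon (area = (8/2)·3.573²·sin(360°/8) = 36.10 mm²); the cylinder at (0, 10.5): section is a regular 8-gon, circumradius r=8.5 (area = (8/2)·8.500²·sin(360°/8) = 204.35 mm²); the cube at (14.5, 15.5) is present — its section is the full 23.5×12 rectangle (area 282.00 mm²); Taking the union: the regions partially overlap — summed areas 522.46 mm² minus the doubly-counted overlap 2.99 mm² gives 519.47 mm² — area = 519.47 mm². So its area = 519.47 mm². Layer 51 is larger (519.47 vs 115.68 mm²).

layer 51 (z = 12.24 mm)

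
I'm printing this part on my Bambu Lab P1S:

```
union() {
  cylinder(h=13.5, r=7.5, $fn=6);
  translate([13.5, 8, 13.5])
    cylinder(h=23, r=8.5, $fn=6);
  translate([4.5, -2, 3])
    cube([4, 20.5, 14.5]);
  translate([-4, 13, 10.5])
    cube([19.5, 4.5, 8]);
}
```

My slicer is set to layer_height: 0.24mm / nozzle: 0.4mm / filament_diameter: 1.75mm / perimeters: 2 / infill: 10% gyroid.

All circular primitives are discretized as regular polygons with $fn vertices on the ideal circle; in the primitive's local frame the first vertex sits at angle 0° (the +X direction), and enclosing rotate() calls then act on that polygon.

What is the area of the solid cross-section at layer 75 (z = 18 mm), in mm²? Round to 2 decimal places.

At z = 18 mm: the cylinder does not reach this height (z outside [0, 13.5]); the r=8.5 cylinder at (13.5, 8) gives a regular 6-gon of circumradius 8.5 (constant along its height) (area = (6/2)·8.500²·sin(360°/6) = 187.71 mm²); the cube at (4.5, -2) does not reach this height (z outside [3, 17.5]); the cube at (-4, 13) is present — its section is the full 19.5×4.5 rectangle (area 87.75 mm²); Combining (union): the regions partially overlap — summed areas 275.46 mm² minus the doubly-counted overlap 16.37 mm² gives 259.09 mm² — area = 259.09 mm². Overall, the cross-section is a single solid region. Net area = 259.09 mm².

259.09 mm²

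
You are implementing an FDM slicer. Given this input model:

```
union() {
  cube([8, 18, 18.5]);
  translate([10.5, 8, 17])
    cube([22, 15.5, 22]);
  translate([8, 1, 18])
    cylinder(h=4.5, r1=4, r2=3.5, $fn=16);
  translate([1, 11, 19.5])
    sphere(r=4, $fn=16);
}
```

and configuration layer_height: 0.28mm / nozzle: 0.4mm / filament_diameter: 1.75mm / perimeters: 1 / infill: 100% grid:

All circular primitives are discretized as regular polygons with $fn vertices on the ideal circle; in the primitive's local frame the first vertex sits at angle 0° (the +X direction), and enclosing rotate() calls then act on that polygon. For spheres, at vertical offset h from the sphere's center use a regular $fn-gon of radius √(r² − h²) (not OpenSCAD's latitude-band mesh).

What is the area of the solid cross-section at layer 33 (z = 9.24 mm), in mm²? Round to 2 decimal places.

At z = 9.24 mm: the cube (footprint 8×18) is included at this height (area 144.00 mm²); the cube at (10.5, 8) is absent (z outside [17, 39]); the cone at (8, 1) is absent (z outside [18, 22.5]); the sphere at (1, 11) is absent (|z−center|=10.260 > r=4); Taking the union: only the 8×18 cube is present, so the union is just that shape — area = 144.00 mm². Overall, the cross-section is a single solid region. Net area = 144.00 mm².

144.00 mm²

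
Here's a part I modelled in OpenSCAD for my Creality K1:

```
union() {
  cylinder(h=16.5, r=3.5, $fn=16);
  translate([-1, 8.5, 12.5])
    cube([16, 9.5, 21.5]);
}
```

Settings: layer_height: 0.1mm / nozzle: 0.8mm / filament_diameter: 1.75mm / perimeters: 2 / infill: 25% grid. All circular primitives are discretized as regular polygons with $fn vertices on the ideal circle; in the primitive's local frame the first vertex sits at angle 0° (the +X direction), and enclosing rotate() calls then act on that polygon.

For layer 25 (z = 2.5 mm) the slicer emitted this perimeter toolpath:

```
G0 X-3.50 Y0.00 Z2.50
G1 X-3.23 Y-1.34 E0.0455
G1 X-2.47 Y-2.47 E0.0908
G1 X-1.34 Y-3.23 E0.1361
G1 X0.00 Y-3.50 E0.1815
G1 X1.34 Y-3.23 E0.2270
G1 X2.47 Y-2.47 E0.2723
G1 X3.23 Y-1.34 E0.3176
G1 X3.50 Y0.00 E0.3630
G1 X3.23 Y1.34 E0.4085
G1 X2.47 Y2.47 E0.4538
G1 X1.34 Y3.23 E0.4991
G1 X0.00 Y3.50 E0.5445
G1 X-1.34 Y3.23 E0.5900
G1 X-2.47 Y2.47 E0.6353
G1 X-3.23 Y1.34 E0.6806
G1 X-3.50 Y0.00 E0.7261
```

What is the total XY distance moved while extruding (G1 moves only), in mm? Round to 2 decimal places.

21.83 mm

Sum the Euclidean lengths of each G1 segment: total = 21.83 mm.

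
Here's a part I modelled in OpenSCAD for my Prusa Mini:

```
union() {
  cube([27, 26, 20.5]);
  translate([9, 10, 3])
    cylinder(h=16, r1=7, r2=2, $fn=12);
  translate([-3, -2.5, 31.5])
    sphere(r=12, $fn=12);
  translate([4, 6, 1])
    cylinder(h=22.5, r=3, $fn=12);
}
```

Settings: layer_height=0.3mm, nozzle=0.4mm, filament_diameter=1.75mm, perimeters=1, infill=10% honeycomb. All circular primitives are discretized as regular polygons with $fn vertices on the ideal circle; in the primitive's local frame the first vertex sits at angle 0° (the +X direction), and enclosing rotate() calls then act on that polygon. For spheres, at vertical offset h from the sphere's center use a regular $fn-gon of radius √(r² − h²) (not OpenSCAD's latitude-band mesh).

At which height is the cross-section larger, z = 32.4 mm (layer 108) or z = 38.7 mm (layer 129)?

Layer 108 (z = 32.4): the cube is absent (z outside [0, 20.5]); the cone at (9, 10) is not intersected at this z (z outside [3, 19]); the sphere at (-3, -2.5): section is a regular 12-gon, circumradius = √(r²−h²) = √(12²−0.9²) = 11.966 (area = (12/2)·11.966²·sin(360°/12) = 429.57 mm²); the cylinder at (4, 6) is absent (z outside [1, 23.5]); Merging all regions: only the r=12 sphere at (-3, -2.5) is present, so the union is just that shape — area = 429.57 mm². So its area = 429.57 mm². Layer 129 (z = 38.7): the cube does not reach this height (z outside [0, 20.5]); the cone at (9, 10) is not intersected at this z (z outside [3, 19]); the r=12 sphere at (-3, -2.5) contributes a regular 12-gon of circumradius √(12²−7.2²) = 9.600 (area = (12/2)·9.600²·sin(360°/12) = 276.48 mm²); the cylinder at (4, 6) is absent (z outside [1, 23.5]); Combining (union): only the r=12 sphere at (-3, -2.5) is present, so the union is just that shape — area = 276.48 mm². So its area = 276.48 mm². Layer 108 is larger (429.57 vs 276.48 mm²).

layer 108 (z = 32.4 mm)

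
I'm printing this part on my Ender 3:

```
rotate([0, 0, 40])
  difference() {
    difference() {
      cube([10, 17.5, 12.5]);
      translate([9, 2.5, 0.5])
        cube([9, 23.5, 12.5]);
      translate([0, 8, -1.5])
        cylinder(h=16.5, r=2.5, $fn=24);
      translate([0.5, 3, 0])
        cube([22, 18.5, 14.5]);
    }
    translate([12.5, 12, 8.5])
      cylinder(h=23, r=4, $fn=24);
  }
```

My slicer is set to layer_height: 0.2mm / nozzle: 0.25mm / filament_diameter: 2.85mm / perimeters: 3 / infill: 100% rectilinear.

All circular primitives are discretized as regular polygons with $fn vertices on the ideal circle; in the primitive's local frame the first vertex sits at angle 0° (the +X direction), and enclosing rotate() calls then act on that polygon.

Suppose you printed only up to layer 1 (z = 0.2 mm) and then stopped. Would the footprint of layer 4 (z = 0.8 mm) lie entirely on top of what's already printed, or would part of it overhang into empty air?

Compare the two slices. At z = 0.2: the cube (footprint 10×17.5) is included at this height (area 175.00 mm²); the cube at (9, 2.5) does not reach this height (z outside [0.5, 13]); the r=2.5 cylinder at (0, 8) gives a regular 24-gon of circumradius 2.5 (constant along its height) (area = (24/2)·2.500²·sin(360°/24) = 19.41 mm²); the cube at (0.5, 3) (footprint 22×18.5) is included at this height (area 407.00 mm²); Taking the first minus the rest: starting from the 10×17.5 cube (175.00 mm²), the r=2.5 cylinder at (0, 8) partially overlaps it — only the 9.71 mm² overlap (of its 19.41 mm²) is removed, clipping the outline; the 22×18.5 cube at (0.5, 3) partially overlaps it — only the 130.51 mm² overlap (of its 407.00 mm²) is removed, clipping the outline — area = 34.78 mm²; the cylinder at (12.5, 12) is not intersected at this z (z outside [8.5, 31.5]); Taking the first minus the rest: none of the subtracted shapes is present at this height, so that combined region is unchanged — area = 34.78 mm²; (rotated 40° about Z; rotation is an isometry so areas/perimeters/island counts are preserved). At z = 0.8: the cube is present — its section is the full 10×17.5 rectangle (area 175.00 mm²); the cube at (9, 2.5) (footprint 9×23.5) is included at this height (area 211.50 mm²); the r=2.5 cylinder at (0, 8) contributes a regular 24-gon of circumradius 2.5 (area = (24/2)·2.500²·sin(360°/24) = 19.41 mm²); the 22×18.5 cube at (0.5, 3) contributes its full rectangle (area 407.00 mm²); After the difference (first − rest): starting from the 10×17.5 cube (175.00 mm²), the 9×23.5 cube at (9, 2.5) partially overlaps it — only the 15.00 mm² overlap (of its 211.50 mm²) is removed, clipping the outline; the r=2.5 cylinder at (0, 8) partially overlaps it — only the 9.71 mm² overlap (of its 19.41 mm²) is removed, clipping the outline; the 22×18.5 cube at (0.5, 3) partially overlaps it — only the 116.01 mm² overlap (of its 407.00 mm²) is removed, clipping the outline — area = 34.28 mm²; the cylinder at (12.5, 12) is not intersected at this z (z outside [8.5, 31.5]); After the difference (first − rest): none of the subtracted shapes is present at this height, so the result so far is unchanged — area = 34.28 mm²; (whole slice rotated 40° about Z — lengths, areas and connectivity unchanged). Checking containment: the cross-section at z = 0.8 is a subset of the cross-section at z = 0.2.

entirely on top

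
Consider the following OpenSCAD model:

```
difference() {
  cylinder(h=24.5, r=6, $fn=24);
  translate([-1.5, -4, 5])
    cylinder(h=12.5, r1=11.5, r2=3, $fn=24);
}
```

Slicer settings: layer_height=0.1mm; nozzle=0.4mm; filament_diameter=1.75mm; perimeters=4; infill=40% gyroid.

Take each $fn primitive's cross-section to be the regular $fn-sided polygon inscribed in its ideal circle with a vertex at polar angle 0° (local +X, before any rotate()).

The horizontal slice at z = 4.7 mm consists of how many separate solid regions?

At z = 4.7 mm: the r=6 cylinder gives a regular 24-gon of circumradius 6 (constant along its height); the cone at (-1.5, -4) does not reach this height (z outside [5, 17.5]); After the difference (first − rest): none of the subtracted shapes is present at this height, so the r=6 cylinder is unchanged — 1 connected region. The result has 1 disconnected region.

1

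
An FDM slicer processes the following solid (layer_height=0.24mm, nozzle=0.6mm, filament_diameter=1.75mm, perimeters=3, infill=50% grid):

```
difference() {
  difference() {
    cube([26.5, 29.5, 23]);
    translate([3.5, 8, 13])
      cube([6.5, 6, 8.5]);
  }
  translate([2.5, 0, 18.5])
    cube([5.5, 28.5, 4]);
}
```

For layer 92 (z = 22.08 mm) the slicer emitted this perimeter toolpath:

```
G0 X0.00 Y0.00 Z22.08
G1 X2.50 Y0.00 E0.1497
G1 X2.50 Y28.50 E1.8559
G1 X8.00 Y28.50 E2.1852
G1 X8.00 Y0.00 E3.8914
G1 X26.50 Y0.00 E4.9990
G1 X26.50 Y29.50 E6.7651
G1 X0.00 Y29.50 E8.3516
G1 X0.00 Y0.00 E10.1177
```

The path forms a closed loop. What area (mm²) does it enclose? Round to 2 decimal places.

625.00 mm²

Apply the shoelace formula to the sequence of (X, Y) vertices; enclosed area = 625.00 mm².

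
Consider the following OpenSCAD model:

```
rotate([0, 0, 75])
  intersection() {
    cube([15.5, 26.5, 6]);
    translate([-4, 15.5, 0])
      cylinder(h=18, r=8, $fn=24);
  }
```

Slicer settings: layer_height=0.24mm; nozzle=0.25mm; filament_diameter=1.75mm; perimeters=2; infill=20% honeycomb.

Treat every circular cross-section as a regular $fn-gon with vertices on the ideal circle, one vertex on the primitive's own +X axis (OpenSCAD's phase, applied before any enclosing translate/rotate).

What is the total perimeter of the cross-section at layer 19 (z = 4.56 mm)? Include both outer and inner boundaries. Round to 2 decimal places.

At z = 4.56 mm: the cube (footprint 15.5×26.5) is included at this height (perimeter 84.00 mm); the cylinder at (-4, 15.5): section is a regular 24-gon, circumradius r=8 (perimeter = 2·24·8.000·sin(180°/24) = 50.12 mm); Taking the intersection: the r=8 cylinder at (-4, 15.5) partially overlaps the 15.5×26.5 cube; clipping to the common part keeps 38.54 mm² — boundary = 30.56 mm; (rotated 75° about Z; rotation is an isometry so areas/perimeters/island counts are preserved). Overall, the cross-section is a single solid region. Total boundary length (outer) = 30.56 mm.

30.56 mm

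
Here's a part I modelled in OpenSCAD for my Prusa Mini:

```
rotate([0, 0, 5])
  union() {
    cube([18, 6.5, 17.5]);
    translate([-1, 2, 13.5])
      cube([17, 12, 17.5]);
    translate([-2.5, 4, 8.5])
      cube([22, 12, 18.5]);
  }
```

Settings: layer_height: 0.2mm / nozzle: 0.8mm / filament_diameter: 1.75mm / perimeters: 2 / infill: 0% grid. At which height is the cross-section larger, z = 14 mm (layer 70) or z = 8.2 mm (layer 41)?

Layer 70 (z = 14): the cube (footprint 18×6.5) is included at this height (area 117.00 mm²); the cube at (-1, 2) is present — its section is the full 17×12 rectangle (area 204.00 mm²); the 22×12 cube at (-2.5, 4) contributes its full rectangle (area 264.00 mm²); Merging all regions: the regions partially overlap — summed areas 585.00 mm² minus the doubly-counted overlap 247.00 mm² gives 338.00 mm² — area = 338.00 mm²; (rotated 5° about Z; rotation is an isometry so areas/perimeters/island counts are preserved). So its area = 338.00 mm². Layer 41 (z = 8.2): the cube (footprint 18×6.5) is included at this height (area 117.00 mm²); the cube at (-1, 2) is not intersected at this z (z outside [13.5, 31]); the cube at (-2.5, 4) is absent (z outside [8.5, 27]); Combining (union): only the 18×6.5 cube is present, so the union is just that shape — area = 117.00 mm²; (whole slice rotated 5° about Z — lengths, areas and connectivity unchanged). So its area = 117.00 mm². Layer 70 is larger (338.00 vs 117.00 mm²).

layer 70 (z = 14 mm)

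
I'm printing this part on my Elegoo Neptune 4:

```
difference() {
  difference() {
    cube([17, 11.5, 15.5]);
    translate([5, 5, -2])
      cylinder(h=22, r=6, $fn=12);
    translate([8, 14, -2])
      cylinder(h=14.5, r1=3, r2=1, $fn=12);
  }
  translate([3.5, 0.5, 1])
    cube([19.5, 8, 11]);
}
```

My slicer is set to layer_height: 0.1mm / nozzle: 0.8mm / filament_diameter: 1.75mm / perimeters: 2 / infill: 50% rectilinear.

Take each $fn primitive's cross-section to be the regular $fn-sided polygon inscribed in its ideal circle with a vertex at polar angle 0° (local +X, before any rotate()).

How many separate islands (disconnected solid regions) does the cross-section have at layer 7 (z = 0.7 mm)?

2

At z = 0.7 mm: the 17×11.5 cube contributes its full rectangle; the r=6 cylinder at (5, 5) contributes a regular 12-gon of circumradius 6; the cone at (8, 14) (r1=3→r2=1) has section circumradius 2.628 here — a regular 12-gon; After the difference (first − rest): starting from the 17×11.5 cube, the r=6 cylinder at (5, 5) partially overlaps it — only the 100.75 mm² overlap (of its 108.00 mm²) is removed, clipping the outline; the cone at (8, 14) partially overlaps it — only the 0.06 mm² overlap (of its 20.71 mm²) is removed, clipping the outline — 2 connected regions; the cube at (3.5, 0.5) does not reach this height (z outside [1, 12]); After the difference (first − rest): none of the subtracted shapes is present at this height, so the result so far is unchanged — 2 connected regions. Overall, the cross-section has 2 separate islands. Island count = 2.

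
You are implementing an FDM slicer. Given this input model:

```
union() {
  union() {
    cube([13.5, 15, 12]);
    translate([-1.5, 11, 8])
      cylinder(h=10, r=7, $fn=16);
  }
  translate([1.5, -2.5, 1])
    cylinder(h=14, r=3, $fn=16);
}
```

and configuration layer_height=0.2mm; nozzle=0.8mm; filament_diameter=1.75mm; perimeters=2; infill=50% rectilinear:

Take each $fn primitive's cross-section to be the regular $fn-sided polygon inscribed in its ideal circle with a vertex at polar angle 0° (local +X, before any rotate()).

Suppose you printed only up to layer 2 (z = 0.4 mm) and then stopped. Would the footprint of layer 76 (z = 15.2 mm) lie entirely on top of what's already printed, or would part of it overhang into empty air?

Compare the two slices. At z = 0.4: the 13.5×15 cube contributes its full rectangle (area 202.50 mm²); the cylinder at (-1.5, 11) does not reach this height (z outside [8, 18]); Combining (union): only the 13.5×15 cube is present, so the union is just that shape — area = 202.50 mm²; the cylinder at (1.5, -2.5) is absent (z outside [1, 15]); Merging all regions: only the result so far is present, so the union is just that shape — area = 202.50 mm². At z = 15.2: the cube is absent (z outside [0, 12]); the r=7 cylinder at (-1.5, 11) gives a regular 16-gon of circumradius 7 (constant along its height) (area = (16/2)·7.000²·sin(360°/16) = 150.01 mm²); Combining (union): only the r=7 cylinder at (-1.5, 11) is present, so the union is just that shape — area = 150.01 mm²; the cylinder at (1.5, -2.5) is not intersected at this z (z outside [1, 15]); Merging all regions: only that combined region is present, so the union is just that shape — area = 150.01 mm². Checking containment: at z = 15.2 the cross-section extends beyond the z = 0.4 cross-section by about 102.79 mm².

part overhangs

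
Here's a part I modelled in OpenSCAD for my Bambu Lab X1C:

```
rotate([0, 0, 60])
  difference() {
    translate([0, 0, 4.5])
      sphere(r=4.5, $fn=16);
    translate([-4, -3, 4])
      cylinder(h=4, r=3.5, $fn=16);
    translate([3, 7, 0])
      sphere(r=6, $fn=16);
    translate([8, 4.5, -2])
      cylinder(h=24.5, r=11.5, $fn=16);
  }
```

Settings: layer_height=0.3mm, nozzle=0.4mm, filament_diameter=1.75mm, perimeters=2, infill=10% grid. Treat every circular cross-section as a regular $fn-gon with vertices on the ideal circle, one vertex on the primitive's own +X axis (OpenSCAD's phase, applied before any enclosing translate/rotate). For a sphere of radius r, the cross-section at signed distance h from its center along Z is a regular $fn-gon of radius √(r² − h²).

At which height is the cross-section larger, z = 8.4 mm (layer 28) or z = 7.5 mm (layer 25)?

Layer 28 (z = 8.4): the r=4.5 sphere slices to a regular 16-gon of circumradius 2.245 (√(r²−h²) with h=3.9 from center) (area = (16/2)·2.245²·sin(360°/16) = 15.43 mm²); the cylinder at (-4, -3) is not intersected at this z (z outside [4, 8]); the sphere at (3, 7) is absent (|z−center|=8.400 > r=6); the r=11.5 cylinder at (8, 4.5) contributes a regular 16-gon of circumradius 11.5 (area = (16/2)·11.500²·sin(360°/16) = 404.88 mm²); Taking the first minus the rest: starting from the r=4.5 sphere (15.43 mm²), the r=11.5 cylinder at (8, 4.5) partially overlaps it — only the 15.35 mm² overlap (of its 404.88 mm²) is removed, clipping the outline — area = 0.08 mm²; (whole slice rotated 60° about Z — lengths, areas and connectivity unchanged). So its area = 0.08 mm². Layer 25 (z = 7.5): the r=4.5 sphere contributes a regular 16-gon of circumradius √(4.5²−3²) = 3.354 (area = (16/2)·3.354²·sin(360°/16) = 34.44 mm²); the cylinder at (-4, -3): section is a regular 16-gon, circumradius r=3.5 (area = (16/2)·3.500²·sin(360°/16) = 37.50 mm²); the sphere at (3, 7) does not reach this height (|z−center|=7.500 > r=6); the r=11.5 cylinder at (8, 4.5) contributes a regular 16-gon of circumradius 11.5 (area = (16/2)·11.500²·sin(360°/16) = 404.88 mm²); Subtracting the remaining from the first: starting from the r=4.5 sphere (34.44 mm²), the r=3.5 cylinder at (-4, -3) partially overlaps it — only the 5.53 mm² overlap (of its 37.50 mm²) is removed, clipping the outline; the r=11.5 cylinder at (8, 4.5) partially overlaps it — only the 28.43 mm² overlap (of its 404.88 mm²) is removed, clipping the outline — area = 0.48 mm²; (rotated 60° about Z; rotation is an isometry so areas/perimeters/island counts are preserved). So its area = 0.48 mm². Layer 25 is larger (0.48 vs 0.08 mm²).

layer 25 (z = 7.5 mm)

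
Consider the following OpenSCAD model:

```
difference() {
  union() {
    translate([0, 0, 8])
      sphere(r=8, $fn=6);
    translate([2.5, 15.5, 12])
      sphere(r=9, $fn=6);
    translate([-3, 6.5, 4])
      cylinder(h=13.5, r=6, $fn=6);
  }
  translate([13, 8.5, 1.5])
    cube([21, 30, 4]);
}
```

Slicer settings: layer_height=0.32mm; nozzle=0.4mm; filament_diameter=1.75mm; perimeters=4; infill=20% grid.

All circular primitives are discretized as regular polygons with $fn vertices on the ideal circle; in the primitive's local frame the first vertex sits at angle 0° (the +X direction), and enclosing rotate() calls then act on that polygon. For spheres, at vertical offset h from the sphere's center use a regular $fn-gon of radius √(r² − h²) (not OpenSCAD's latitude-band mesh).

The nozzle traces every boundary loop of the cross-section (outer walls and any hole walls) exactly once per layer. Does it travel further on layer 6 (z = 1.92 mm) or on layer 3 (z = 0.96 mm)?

Layer 6 (z = 1.92): the r=8 sphere contributes a regular 6-gon of circumradius √(8²−6.08²) = 5.199 (perimeter = 2·6·5.199·sin(180°/6) = 31.20 mm); the sphere at (2.5, 15.5) is not intersected at this z (|z−center|=10.080 > r=9); the cylinder at (-3, 6.5) is not intersected at this z (z outside [4, 17.5]); Taking the union: only the r=8 sphere is present, so the union is just that shape — boundary = 31.20 mm; the cube at (13, 8.5) (footprint 21×30) is included at this height (perimeter 102.00 mm); After the difference (first − rest): starting from that combined region, the 21×30 cube at (13, 8.5) misses the remaining region (no effect) — boundary = 31.20 mm. So its perimeter = 31.20 mm. Layer 3 (z = 0.96): the r=8 sphere slices to a regular 6-gon of circumradius 3.800 (√(r²−h²) with h=7.04 from center) (perimeter = 2·6·3.800·sin(180°/6) = 22.80 mm); the sphere at (2.5, 15.5) is not intersected at this z (|z−center|=11.040 > r=9); the cylinder at (-3, 6.5) does not reach this height (z outside [4, 17.5]); Merging all regions: only the r=8 sphere is present, so the union is just that shape — boundary = 22.80 mm; the cube at (13, 8.5) is not intersected at this z (z outside [1.5, 5.5]); Subtracting the remaining from the first: none of the subtracted shapes is present at this height, so the result so far is unchanged — boundary = 22.80 mm. So its perimeter = 22.80 mm. Layer 6 is larger (31.20 vs 22.80 mm).

layer 6 (z = 1.92 mm)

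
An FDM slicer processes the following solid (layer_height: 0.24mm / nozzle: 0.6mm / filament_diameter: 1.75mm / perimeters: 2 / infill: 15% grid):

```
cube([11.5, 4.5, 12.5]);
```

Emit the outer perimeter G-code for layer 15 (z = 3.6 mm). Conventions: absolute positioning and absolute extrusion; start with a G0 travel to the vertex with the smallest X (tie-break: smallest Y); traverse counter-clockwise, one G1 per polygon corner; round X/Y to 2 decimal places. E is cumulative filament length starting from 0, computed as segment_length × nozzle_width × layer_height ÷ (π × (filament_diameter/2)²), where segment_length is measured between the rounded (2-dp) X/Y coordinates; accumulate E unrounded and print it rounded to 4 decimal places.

G0 X0.00 Y0.00 Z3.60
G1 X11.50 Y0.00 E0.6885
G1 X11.50 Y4.50 E0.9579
G1 X0.00 Y4.50 E1.6464
G1 X0.00 Y0.00 E1.9158

At z = 3.6 mm: the cube (footprint 11.5×4.5) is included at this height. The outline is a single polygon with 4 vertices. Extrusion per mm of travel: 0.6 × 0.24 / (π × 0.875²) = 0.059868. Accumulating E over each segment gives final E = 1.9158.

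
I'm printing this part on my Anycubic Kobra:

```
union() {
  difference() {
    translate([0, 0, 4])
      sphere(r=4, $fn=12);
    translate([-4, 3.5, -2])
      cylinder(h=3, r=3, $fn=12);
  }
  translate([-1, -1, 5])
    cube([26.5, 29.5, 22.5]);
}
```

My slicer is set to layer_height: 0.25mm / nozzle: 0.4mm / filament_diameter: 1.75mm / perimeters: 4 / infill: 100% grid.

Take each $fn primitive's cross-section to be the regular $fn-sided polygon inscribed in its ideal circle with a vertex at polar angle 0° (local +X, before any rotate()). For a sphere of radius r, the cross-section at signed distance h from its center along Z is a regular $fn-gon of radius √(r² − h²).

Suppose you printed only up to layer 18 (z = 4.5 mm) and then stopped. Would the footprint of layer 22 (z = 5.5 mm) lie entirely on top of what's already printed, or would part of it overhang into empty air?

Compare the two slices. At z = 4.5: the sphere: section is a regular 12-gon, circumradius = √(r²−h²) = √(4²−0.5²) = 3.969 (area = (12/2)·3.969²·sin(360°/12) = 47.25 mm²); the cylinder at (-4, 3.5) is not intersected at this z (z outside [-2, 1]); After the difference (first − rest): none of the subtracted shapes is present at this height, so the r=4 sphere is unchanged — area = 47.25 mm²; the cube at (-1, -1) is absent (z outside [5, 27.5]); Taking the union: only that combined region is present, so the union is just that shape — area = 47.25 mm². At z = 5.5: the r=4 sphere contributes a regular 12-gon of circumradius √(4²−1.5²) = 3.708 (area = (12/2)·3.708²·sin(360°/12) = 41.25 mm²); the cylinder at (-4, 3.5) is absent (z outside [-2, 1]); Taking the first minus the rest: none of the subtracted shapes is present at this height, so the r=4 sphere is unchanged — area = 41.25 mm²; the cube at (-1, -1) is present — its section is the full 26.5×29.5 rectangle (area 781.75 mm²); Taking the union: the regions partially overlap — summed areas 823.00 mm² minus the doubly-counted overlap 18.46 mm² gives 804.54 mm² — area = 804.54 mm². Checking containment: at z = 5.5 the cross-section extends beyond the z = 4.5 cross-section by about 761.27 mm².

part overhangs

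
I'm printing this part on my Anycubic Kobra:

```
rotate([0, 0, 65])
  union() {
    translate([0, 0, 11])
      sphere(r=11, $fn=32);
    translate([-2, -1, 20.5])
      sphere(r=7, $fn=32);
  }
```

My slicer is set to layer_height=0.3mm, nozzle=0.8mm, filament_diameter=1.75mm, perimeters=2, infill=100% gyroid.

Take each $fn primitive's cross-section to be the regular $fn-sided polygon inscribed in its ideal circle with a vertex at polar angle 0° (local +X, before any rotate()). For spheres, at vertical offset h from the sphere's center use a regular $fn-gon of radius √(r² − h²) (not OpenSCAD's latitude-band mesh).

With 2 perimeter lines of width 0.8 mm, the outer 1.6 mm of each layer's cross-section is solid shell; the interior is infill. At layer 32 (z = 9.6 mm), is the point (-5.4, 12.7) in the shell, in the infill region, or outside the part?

outside

At z = 9.6 mm: the sphere: section is a regular 32-gon, circumradius = √(r²−h²) = √(11²−1.4²) = 10.911; the sphere at (-2, -1) is absent (|z−center|=10.900 > r=7); Taking the union: only the r=11 sphere is present, so the union is just that shape — 1 connected region; (rotated 65° about Z; rotation is an isometry so areas/perimeters/island counts are preserved). Overall, the cross-section is a single solid region. Undo the 65° rotation: the query point maps to (9.228, 10.261) in the un-rotated model frame. The nearest boundary edge runs (7.71, 7.71)→(6.06, 9.07); distance from the point to it = 2.93 mm. The point is not inside any of the regions above, so it lies outside the cross-section (2.93 mm from the nearest boundary).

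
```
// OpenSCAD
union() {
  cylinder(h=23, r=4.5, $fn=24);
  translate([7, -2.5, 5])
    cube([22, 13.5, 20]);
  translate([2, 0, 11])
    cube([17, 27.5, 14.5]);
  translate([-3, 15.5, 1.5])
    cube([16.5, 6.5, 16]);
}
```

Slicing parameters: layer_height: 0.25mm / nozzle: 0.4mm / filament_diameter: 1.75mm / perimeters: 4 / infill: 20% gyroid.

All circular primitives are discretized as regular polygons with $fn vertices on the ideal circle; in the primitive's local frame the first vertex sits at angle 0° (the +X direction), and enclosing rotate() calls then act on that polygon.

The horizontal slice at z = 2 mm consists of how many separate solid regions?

At z = 2 mm: the r=4.5 cylinder gives a regular 24-gon of circumradius 4.5 (constant along its height); the cube at (7, -2.5) is not intersected at this z (z outside [5, 25]); the cube at (2, 0) does not reach this height (z outside [11, 25.5]); the cube at (-3, 15.5) (footprint 16.5×6.5) is included at this height; Merging all regions: the 2 present regions are separate (no shared area or edge), so areas and boundary lengths simply add and each stays a separate island — 2 connected regions. The result has 2 disconnected regions.

2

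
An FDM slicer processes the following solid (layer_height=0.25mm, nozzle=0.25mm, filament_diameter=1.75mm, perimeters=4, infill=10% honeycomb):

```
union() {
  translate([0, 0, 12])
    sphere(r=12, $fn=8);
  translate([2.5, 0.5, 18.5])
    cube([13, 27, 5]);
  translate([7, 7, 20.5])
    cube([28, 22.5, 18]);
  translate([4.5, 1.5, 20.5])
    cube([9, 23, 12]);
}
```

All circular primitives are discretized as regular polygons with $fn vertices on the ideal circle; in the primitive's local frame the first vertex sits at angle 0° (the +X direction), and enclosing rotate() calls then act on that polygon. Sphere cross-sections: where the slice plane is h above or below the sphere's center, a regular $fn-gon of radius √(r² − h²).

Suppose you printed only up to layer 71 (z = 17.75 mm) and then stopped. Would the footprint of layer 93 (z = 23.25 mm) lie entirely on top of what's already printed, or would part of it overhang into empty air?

part overhangs

Compare the two slices. At z = 17.75: the sphere: section is a regular 8-gon, circumradius = √(r²−h²) = √(12²−5.75²) = 10.533 (area = (8/2)·10.533²·sin(360°/8) = 313.78 mm²); the cube at (2.5, 0.5) is not intersected at this z (z outside [18.5, 23.5]); the cube at (7, 7) is absent (z outside [20.5, 38.5]); the cube at (4.5, 1.5) is not intersected at this z (z outside [20.5, 32.5]); Merging all regions: only the r=12 sphere is present, so the union is just that shape — area = 313.78 mm². At z = 23.25: the r=12 sphere contributes a regular 8-gon of circumradius √(12²−11.25²) = 4.176 (area = (8/2)·4.176²·sin(360°/8) = 49.32 mm²); the cube at (2.5, 0.5) is present — its section is the full 13×27 rectangle (area 351.00 mm²); the cube at (7, 7) is present — its section is the full 28×22.5 rectangle (area 630.00 mm²); the cube at (4.5, 1.5) is present — its section is the full 9×23 rectangle (area 207.00 mm²); Taking the union: the regions partially overlap — summed areas 1237.32 mm² minus the doubly-counted overlap 383.65 mm² gives 853.67 mm² — area = 853.67 mm². Checking containment: at z = 23.25 the cross-section extends beyond the z = 17.75 cross-section by about 757.31 mm².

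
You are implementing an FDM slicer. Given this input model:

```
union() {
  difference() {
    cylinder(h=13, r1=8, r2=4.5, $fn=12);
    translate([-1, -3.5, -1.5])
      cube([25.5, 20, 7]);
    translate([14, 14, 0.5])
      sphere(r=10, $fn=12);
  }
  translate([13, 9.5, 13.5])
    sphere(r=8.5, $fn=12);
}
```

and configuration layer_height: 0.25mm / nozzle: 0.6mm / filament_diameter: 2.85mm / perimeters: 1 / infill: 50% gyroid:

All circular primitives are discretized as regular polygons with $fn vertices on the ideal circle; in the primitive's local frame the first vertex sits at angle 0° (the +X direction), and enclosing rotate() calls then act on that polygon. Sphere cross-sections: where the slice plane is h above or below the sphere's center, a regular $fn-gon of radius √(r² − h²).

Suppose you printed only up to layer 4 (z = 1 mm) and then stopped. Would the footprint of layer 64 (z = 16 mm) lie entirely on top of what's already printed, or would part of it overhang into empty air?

Compare the two slices. At z = 1: the cone contributes a regular 12-gon of circumradius 7.731 (interpolated between r1=8 and r2=4.5 at t=0.077) (area = (12/2)·7.731²·sin(360°/12) = 179.29 mm²); the cube at (-1, -3.5) (footprint 25.5×20) is included at this height (area 510.00 mm²); the r=10 sphere at (14, 14) contributes a regular 12-gon of circumradius √(10²−0.5²) = 9.987 (area = (12/2)·9.987²·sin(360°/12) = 299.25 mm²); Subtracting the remaining from the first: starting from the cone (179.29 mm²), the 25.5×20 cube at (-1, -3.5) partially overlaps it — only the 81.34 mm² overlap (of its 510.00 mm²) is removed, clipping the outline; the r=10 sphere at (14, 14) misses the remaining region (no effect) — area = 97.96 mm²; the sphere at (13, 9.5) is not intersected at this z (|z−center|=12.500 > r=8.5); Taking the union: only that combined region is present, so the union is just that shape — area = 97.96 mm². At z = 16: the cone is not intersected at this z (z outside [0, 13]); the cube at (-1, -3.5) is absent (z outside [-1.5, 5.5]); the sphere at (14, 14) is not intersected at this z (|z−center|=15.500 > r=10); After the difference (first − rest): the first operand is absent here, so nothing remains; the r=8.5 sphere at (13, 9.5) contributes a regular 12-gon of circumradius √(8.5²−2.5²) = 8.124 (area = (12/2)·8.124²·sin(360°/12) = 198.00 mm²); Combining (union): only the r=8.5 sphere at (13, 9.5) is present, so the union is just that shape — area = 198.00 mm². Checking containment: at z = 16 the cross-section extends beyond the z = 1 cross-section by about 198.00 mm².

part overhangs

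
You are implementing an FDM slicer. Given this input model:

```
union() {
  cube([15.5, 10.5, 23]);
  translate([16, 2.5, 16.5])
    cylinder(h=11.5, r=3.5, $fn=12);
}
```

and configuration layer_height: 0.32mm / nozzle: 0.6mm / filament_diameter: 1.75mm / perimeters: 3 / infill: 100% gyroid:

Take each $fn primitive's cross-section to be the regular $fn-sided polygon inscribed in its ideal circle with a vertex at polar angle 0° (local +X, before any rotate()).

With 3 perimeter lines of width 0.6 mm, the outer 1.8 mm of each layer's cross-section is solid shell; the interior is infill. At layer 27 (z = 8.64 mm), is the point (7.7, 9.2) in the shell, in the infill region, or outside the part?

shell

At z = 8.64 mm: the 15.5×10.5 cube contributes its full rectangle; the cylinder at (16, 2.5) does not reach this height (z outside [16.5, 28]); Merging all regions: only the 15.5×10.5 cube is present, so the union is just that shape — 1 connected region. Overall, the cross-section is a single solid region. The nearest boundary edge runs (15.50, 10.50)→(0.00, 10.50); distance from the point to it = 1.30 mm. The point is inside the cross-section, 1.30 mm from the nearest boundary — within the 1.8 mm shell band (3 × 0.6).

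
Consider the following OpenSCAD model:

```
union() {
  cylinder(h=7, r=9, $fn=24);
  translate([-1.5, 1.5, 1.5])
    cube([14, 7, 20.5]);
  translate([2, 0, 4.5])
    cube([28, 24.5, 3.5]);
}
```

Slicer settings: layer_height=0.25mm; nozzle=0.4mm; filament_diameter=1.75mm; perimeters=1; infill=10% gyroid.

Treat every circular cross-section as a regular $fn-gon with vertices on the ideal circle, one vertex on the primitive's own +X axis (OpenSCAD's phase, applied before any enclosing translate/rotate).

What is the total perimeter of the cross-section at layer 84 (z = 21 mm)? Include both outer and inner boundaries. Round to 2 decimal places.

42.00 mm

At z = 21 mm: the cylinder does not reach this height (z outside [0, 7]); the 14×7 cube at (-1.5, 1.5) contributes its full rectangle (perimeter 42.00 mm); the cube at (2, 0) is not intersected at this z (z outside [4.5, 8]); Taking the union: only the 14×7 cube at (-1.5, 1.5) is present, so the union is just that shape — boundary = 42.00 mm. Overall, the cross-section is a single solid region. Total boundary length (outer) = 42.00 mm.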